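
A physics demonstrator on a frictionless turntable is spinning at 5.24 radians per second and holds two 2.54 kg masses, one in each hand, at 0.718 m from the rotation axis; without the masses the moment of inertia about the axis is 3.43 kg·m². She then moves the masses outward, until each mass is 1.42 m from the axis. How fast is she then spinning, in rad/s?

No external torque acts about the spin axis, so angular momentum is conserved.
I₁ = 3.43 + 2(2.54)(0.718)² = 6.049 kg·m²; I₂ = 3.43 + 2(2.54)(1.42)² = 13.67 kg·m².
ω₂ = I₁ω₁ / I₂ = (6.049)(5.24 rad/s) / (13.67) = 2.318 rad/s.

ω₂ ≈ 2.32 rad/s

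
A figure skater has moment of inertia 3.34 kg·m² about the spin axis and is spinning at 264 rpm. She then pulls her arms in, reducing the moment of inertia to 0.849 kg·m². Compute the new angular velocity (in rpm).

Angular momentum about the spin axis is conserved since the torque about it is zero.
ω₂ = I₁ω₁ / I₂ = (3.340)(264 rpm) / (0.8490) = 1039 rpm.

ω₂ ≈ 1040 rpm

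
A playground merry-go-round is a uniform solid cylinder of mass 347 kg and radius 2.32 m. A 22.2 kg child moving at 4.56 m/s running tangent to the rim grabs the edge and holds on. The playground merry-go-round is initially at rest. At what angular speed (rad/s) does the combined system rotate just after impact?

|ω_f| ≈ 0.223 rad/s

About the axle the impulsive forces during the collision are internal, so angular momentum about that axis is conserved.
I_p = ½(347)(2.32)² = 933.8 kg·m². Taking the sense of the child's angular momentum as positive, L_{child} = m v R = (22.2)(4.56)(2.32) = 234.9 kg·m²/s.
L_i = 0 + 234.9 = 234.9 kg·m²/s.
After sticking, I_f = I_p + m R² = 933.8 + (22.2)(2.32)² = 1053 kg·m².
ω_f = L_i / I_f = 234.9 / 1053 = 0.2230 rad/s.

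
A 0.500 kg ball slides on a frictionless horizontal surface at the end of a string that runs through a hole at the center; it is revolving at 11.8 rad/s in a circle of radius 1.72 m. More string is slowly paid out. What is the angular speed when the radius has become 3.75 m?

No torque about the axis ⇒ m r₁² ω₁ = m r₂² ω₂.
ω₂ = ω₁ (r₁/r₂)² = (11.8)(1.72/3.75)² = 2.482 rad/s.

ω₂ ≈ 2.48 rad/s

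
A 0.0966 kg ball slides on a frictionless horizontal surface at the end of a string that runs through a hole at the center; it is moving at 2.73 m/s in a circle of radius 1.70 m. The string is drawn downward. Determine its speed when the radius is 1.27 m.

Central (radial) force ⇒ zero torque about the center ⇒ m v r is constant.
v₂ = v₁ r₁ / r₂ = (2.73)(1.70) / (1.27) = 3.654 m/s.

v₂ ≈ 3.65 m/s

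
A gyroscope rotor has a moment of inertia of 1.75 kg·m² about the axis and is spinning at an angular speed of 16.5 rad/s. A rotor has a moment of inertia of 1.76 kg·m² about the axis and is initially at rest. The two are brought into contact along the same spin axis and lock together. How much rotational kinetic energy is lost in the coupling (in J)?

The coupling torques are internal; angular momentum about the shared axis is conserved.
Taking A's sense as positive: L = (1.750)(16.5) = 28.88 kg·m²·rad/s.
Combined I = 1.750 + 1.760 = 3.510 kg·m².
ω_f = L / I = 28.88 / 3.510 = 8.226 rad/s.
KE_i = ½ΣIω² = 238.2 J; KE_f = ½(3.510)(8.226)² = 118.8 J.

ΔKE lost ≈ 119 J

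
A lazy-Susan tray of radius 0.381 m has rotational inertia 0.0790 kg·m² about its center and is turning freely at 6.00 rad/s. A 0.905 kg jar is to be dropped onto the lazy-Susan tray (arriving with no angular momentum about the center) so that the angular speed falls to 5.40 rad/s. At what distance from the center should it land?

The added mass arrives with no angular momentum about the center, and any external torque about the center is negligible, so the system's angular momentum is conserved.
I_p ω_i = (I_p + m r²) ω_f ⇒ m r² = I_p(ω_i/ω_f − 1) = 0.07900(6.00/5.40 − 1) = 0.008778 kg·m².
r = √(0.008778/0.905) = 0.09848 m.

r ≈ 0.0985 m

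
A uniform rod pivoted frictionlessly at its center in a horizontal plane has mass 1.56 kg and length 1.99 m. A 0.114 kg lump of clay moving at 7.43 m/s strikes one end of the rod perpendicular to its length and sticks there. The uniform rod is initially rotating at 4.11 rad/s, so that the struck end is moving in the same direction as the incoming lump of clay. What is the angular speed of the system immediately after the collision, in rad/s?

The axle reaction passes through the pivot and exerts no torque about it; angular momentum about the pivot is conserved through the impact.
I_p = (1/12)(1.56)(1.99)² = 0.5148 kg·m². Taking the sense of the lump of clay's angular momentum as positive, L_{lump} = m v R = (0.114)(7.43)(1.99/2) = 0.8428 kg·m²/s.
L_i = +I_p ω_p + m v R = +(0.5148)(4.11) + 0.8428 = 2.959 kg·m²/s.
After sticking, I_f = I_p + m R² = 0.5148 + (0.114)(1.99/2)² = 0.6277 kg·m².
ω_f = L_i / I_f = 2.959 / 0.6277 = 4.714 rad/s.

|ω_f| ≈ 4.71 rad/s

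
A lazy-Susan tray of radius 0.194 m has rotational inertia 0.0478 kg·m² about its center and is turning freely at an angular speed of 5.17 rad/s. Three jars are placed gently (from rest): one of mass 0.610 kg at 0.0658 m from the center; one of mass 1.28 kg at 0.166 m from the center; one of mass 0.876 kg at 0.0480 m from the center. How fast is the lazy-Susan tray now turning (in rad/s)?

No external torque acts about the center; L_before = L_after.
Added inertia Σmr² = (0.610)(0.0658)² + (1.28)(0.166)² + (0.876)(0.0480)² = 0.03993 kg·m²; I_f = 0.04780 + 0.03993 = 0.08773 kg·m².
ω_f = I_p ω_i / I_f = (0.04780)(5.17) / 0.08773 = 2.817 rad/s.

ω_f ≈ 2.82 rad/s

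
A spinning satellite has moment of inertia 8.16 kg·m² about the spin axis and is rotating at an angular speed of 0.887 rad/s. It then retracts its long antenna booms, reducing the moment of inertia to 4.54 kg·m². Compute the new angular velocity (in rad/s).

No external torque acts about the spin axis, so angular momentum is conserved.
ω₂ = I₁ω₁ / I₂ = (8.160)(0.887 rad/s) / (4.540) = 1.594 rad/s.

ω₂ ≈ 1.59 rad/s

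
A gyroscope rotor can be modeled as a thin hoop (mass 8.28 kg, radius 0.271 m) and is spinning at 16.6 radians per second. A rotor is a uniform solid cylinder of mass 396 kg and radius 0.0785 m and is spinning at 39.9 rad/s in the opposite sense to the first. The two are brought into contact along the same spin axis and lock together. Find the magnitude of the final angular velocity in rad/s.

|ω_f| ≈ 21.1 rad/s

No external torque acts about the common axis, so total angular momentum is conserved.
Moments of inertia: I_A = (8.28)(0.271)² = 0.6081 kg·m²; I_B = ½(396)(0.0785)² = 1.220 kg·m².
Taking A's sense as positive: L = (0.6081)(16.6) − (1.220)(39.9) = -38.59 kg·m²·rad/s.
Combined I = 0.6081 + 1.220 = 1.828 kg·m².
ω_f = L / I = -38.59 / 1.828 = -21.11 rad/s.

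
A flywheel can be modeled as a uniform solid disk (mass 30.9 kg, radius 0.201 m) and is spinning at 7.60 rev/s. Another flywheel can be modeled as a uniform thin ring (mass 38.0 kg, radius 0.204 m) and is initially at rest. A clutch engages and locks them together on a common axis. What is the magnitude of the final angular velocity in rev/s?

|ω_f| ≈ 2.15 rev/s

No external torque acts about the common axis, so total angular momentum is conserved.
Moments of inertia: I_A = ½(30.9)(0.201)² = 0.6242 kg·m²; I_B = (38.0)(0.204)² = 1.581 kg·m².
Taking A's sense as positive: L = (0.6242)(7.60) = 4.744 kg·m²·rev/s.
Combined I = 0.6242 + 1.581 = 2.206 kg·m².
ω_f = L / I = 4.744 / 2.206 = 2.151 rev/s.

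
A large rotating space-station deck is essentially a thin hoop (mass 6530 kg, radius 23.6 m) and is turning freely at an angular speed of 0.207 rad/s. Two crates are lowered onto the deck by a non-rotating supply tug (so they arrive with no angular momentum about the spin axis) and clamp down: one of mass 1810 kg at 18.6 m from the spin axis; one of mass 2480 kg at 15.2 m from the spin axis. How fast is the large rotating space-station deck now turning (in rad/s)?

ω_f ≈ 0.156 rad/s

The added mass arrives with no angular momentum about the spin axis, and any external torque about the spin axis is negligible, so the system's angular momentum is conserved.
I_p = (6530)(23.6)² = 3.637e+06 kg·m².
Added inertia Σmr² = (1810)(18.6)² + (2480)(15.2)² = 1.199e+06 kg·m²; I_f = 3.637e+06 + 1.199e+06 = 4.836e+06 kg·m².
ω_f = I_p ω_i / I_f = (3.637e+06)(0.207) / 4.836e+06 = 0.1557 rad/s.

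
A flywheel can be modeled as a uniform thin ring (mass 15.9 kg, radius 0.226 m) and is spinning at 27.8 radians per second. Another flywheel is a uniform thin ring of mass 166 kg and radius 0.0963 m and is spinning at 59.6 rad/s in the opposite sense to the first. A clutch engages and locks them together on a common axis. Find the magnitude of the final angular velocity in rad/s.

|ω_f| ≈ 29.4 rad/s

No external torque acts about the common axis, so total angular momentum is conserved.
Moments of inertia: I_A = (15.9)(0.226)² = 0.8121 kg·m²; I_B = (166)(0.0963)² = 1.539 kg·m².
Taking A's sense as positive: L = (0.8121)(27.8) − (1.539)(59.6) = -69.17 kg·m²·rad/s.
Combined I = 0.8121 + 1.539 = 2.352 kg·m².
ω_f = L / I = -69.17 / 2.352 = -29.42 rad/s.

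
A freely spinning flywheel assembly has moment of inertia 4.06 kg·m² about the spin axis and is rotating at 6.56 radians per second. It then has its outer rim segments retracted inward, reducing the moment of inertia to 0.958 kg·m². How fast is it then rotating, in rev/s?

With no external torque about the axis, L is conserved: I₁ω₁ = I₂ω₂.
ω₂ = I₁ω₁ / I₂ = (4.060)(6.56 rad/s) / (0.9580) = 27.80 rad/s = 4.425 rev/s.

ω₂ ≈ 4.42 rev/s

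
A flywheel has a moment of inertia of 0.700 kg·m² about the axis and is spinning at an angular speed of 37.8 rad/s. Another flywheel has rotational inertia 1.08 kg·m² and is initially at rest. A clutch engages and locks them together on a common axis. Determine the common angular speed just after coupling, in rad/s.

No external torque acts about the common axis, so total angular momentum is conserved.
Taking A's sense as positive: L = (0.7000)(37.8) = 26.46 kg·m²·rad/s.
Combined I = 0.7000 + 1.080 = 1.780 kg·m².
ω_f = L / I = 26.46 / 1.780 = 14.87 rad/s.

|ω_f| ≈ 14.9 rad/s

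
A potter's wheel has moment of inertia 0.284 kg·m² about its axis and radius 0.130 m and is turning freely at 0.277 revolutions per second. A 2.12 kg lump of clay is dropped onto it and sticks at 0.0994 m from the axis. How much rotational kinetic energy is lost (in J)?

energy lost ≈ 0.0295 J

The added mass arrives with no angular momentum about the axis, and any external torque about the axis is negligible, so the system's angular momentum is conserved.
Added inertia Σmr² = (2.12)(0.0994)² = 0.02095 kg·m²; I_f = 0.2840 + 0.02095 = 0.3049 kg·m².
ω_f = I_p ω_i / I_f = (0.2840)(0.277) / 0.3049 = 0.2580 rev/s.
KE_i = ½(0.2840)(1.740 rad/s)² = 0.4301 J; KE_f = ½(0.3049)(1.621)² = 0.4006 J.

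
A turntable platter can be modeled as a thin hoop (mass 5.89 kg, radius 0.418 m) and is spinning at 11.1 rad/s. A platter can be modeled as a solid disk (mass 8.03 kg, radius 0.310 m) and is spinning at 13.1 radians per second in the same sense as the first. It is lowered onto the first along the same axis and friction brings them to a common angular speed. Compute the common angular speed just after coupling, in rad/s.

No external torque acts about the common axis, so total angular momentum is conserved.
Moments of inertia: I_A = (5.89)(0.418)² = 1.029 kg·m²; I_B = ½(8.03)(0.310)² = 0.3858 kg·m².
Taking A's sense as positive: L = (1.029)(11.1) + (0.3858)(13.1) = 16.48 kg·m²·rad/s.
Combined I = 1.029 + 0.3858 = 1.415 kg·m².
ω_f = L / I = 16.48 / 1.415 = 11.65 rad/s.

|ω_f| ≈ 11.6 rad/s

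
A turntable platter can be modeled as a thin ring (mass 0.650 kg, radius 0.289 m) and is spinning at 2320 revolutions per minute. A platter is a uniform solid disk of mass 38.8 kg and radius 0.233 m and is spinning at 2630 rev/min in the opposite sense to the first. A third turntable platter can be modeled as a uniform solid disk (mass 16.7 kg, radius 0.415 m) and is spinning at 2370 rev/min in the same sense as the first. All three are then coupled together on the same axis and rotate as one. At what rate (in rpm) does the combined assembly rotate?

No external torque acts about the common axis, so total angular momentum is conserved.
Moments of inertia: I_A = (0.650)(0.289)² = 0.05429 kg·m²; I_B = ½(38.8)(0.233)² = 1.053 kg·m²; I_C = ½(16.7)(0.415)² = 1.438 kg·m².
Taking A's sense as positive: L = (0.05429)(2320) − (1.053)(2630) + (1.438)(2370) = 764.3 kg·m²·rpm.
Combined I = 0.05429 + 1.053 + 1.438 = 2.546 kg·m².
ω_f = L / I = 764.3 / 2.546 = 300.2 rpm.

|ω_f| ≈ 300 rpm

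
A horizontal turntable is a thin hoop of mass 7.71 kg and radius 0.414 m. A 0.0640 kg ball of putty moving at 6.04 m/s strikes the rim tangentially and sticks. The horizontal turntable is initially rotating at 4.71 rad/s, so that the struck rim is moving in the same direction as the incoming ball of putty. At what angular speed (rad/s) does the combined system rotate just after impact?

|ω_f| ≈ 4.79 rad/s

The axle reaction passes through the axle and exerts no torque about it; angular momentum about the axle is conserved through the impact.
I_p = (7.71)(0.414)² = 1.321 kg·m². Taking the sense of the ball of putty's angular momentum as positive, L_{ball} = m v R = (0.0640)(6.04)(0.414) = 0.1600 kg·m²/s.
L_i = +I_p ω_p + m v R = +(1.321)(4.71) + 0.1600 = 6.384 kg·m²/s.
After sticking, I_f = I_p + m R² = 1.321 + (0.0640)(0.414)² = 1.332 kg·m².
ω_f = L_i / I_f = 6.384 / 1.332 = 4.791 rad/s.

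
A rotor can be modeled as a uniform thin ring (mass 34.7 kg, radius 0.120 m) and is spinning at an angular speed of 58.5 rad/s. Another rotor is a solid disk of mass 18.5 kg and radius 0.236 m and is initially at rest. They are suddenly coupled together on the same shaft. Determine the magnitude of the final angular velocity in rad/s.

No external torque acts about the common axis, so total angular momentum is conserved.
Moments of inertia: I_A = (34.7)(0.120)² = 0.4997 kg·m²; I_B = ½(18.5)(0.236)² = 0.5152 kg·m².
Taking A's sense as positive: L = (0.4997)(58.5) = 29.23 kg·m²·rad/s.
Combined I = 0.4997 + 0.5152 = 1.015 kg·m².
ω_f = L / I = 29.23 / 1.015 = 28.80 rad/s.

|ω_f| ≈ 28.8 rad/s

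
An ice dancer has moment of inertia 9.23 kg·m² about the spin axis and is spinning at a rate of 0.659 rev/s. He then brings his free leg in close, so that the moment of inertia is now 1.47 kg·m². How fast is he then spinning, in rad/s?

ω₂ ≈ 26.0 rad/s

Angular momentum about the spin axis is conserved since the torque about it is zero.
ω₂ = I₁ω₁ / I₂ = (9.230)(0.659 rev/s) / (1.470) = 4.138 rev/s = 26.00 rad/s.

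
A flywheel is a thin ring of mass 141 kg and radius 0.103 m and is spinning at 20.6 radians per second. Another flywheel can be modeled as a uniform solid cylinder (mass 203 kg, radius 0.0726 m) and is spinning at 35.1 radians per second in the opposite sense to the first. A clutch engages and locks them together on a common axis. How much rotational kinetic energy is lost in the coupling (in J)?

No external torque acts about the common axis, so total angular momentum is conserved.
Moments of inertia: I_A = (141)(0.103)² = 1.496 kg·m²; I_B = ½(203)(0.0726)² = 0.5350 kg·m².
Taking A's sense as positive: L = (1.496)(20.6) − (0.5350)(35.1) = 12.04 kg·m²·rad/s.
Combined I = 1.496 + 0.5350 = 2.031 kg·m².
ω_f = L / I = 12.04 / 2.031 = 5.927 rad/s.
KE_i = ½ΣIω² = 646.9 J; KE_f = ½(2.031)(5.927)² = 35.67 J.

ΔKE lost ≈ 611 J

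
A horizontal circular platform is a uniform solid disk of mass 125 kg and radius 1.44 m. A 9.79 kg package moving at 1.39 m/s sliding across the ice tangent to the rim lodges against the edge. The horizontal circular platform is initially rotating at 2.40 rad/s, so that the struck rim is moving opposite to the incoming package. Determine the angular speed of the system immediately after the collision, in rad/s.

About the central axle the impulsive forces during the collision are internal, so angular momentum about that axis is conserved.
I_p = ½(125)(1.44)² = 129.6 kg·m². Taking the sense of the package's angular momentum as positive, L_{package} = m v R = (9.79)(1.39)(1.44) = 19.60 kg·m²/s.
L_i = −I_p ω_p + m v R = −(129.6)(2.40) + 19.60 = -291.4 kg·m²/s.
After sticking, I_f = I_p + m R² = 129.6 + (9.79)(1.44)² = 149.9 kg·m².
ω_f = L_i / I_f = -291.4 / 149.9 = -1.944 rad/s.

|ω_f| ≈ 1.94 rad/s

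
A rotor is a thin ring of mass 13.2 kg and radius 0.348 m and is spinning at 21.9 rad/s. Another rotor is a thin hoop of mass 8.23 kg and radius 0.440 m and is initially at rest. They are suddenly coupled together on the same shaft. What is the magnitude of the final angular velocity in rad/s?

|ω_f| ≈ 11.0 rad/s

No external torque acts about the common axis, so total angular momentum is conserved.
Moments of inertia: I_A = (13.2)(0.348)² = 1.599 kg·m²; I_B = (8.23)(0.440)² = 1.593 kg·m².
Taking A's sense as positive: L = (1.599)(21.9) = 35.01 kg·m²·rad/s.
Combined I = 1.599 + 1.593 = 3.192 kg·m².
ω_f = L / I = 35.01 / 3.192 = 10.97 rad/s.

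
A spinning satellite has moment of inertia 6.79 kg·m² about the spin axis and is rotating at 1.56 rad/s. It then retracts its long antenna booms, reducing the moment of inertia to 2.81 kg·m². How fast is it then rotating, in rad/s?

ω₂ ≈ 3.77 rad/s

Angular momentum about the spin axis is conserved since the torque about it is zero.
ω₂ = I₁ω₁ / I₂ = (6.790)(1.56 rad/s) / (2.810) = 3.770 rad/s.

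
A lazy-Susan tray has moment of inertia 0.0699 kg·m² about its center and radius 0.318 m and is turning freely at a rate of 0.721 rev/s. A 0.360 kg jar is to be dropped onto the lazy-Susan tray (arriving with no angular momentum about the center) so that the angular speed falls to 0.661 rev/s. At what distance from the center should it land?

r ≈ 0.133 m

The added mass arrives with no angular momentum about the center, and any external torque about the center is negligible, so the system's angular momentum is conserved.
I_p ω_i = (I_p + m r²) ω_f ⇒ m r² = I_p(ω_i/ω_f − 1) = 0.06990(0.721/0.661 − 1) = 0.006345 kg·m².
r = √(0.006345/0.360) = 0.1328 m.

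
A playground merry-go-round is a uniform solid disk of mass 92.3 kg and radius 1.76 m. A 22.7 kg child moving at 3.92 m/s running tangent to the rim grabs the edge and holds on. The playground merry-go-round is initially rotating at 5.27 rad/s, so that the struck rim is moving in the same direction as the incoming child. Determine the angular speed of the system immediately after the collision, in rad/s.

About the axle the impulsive forces during the collision are internal, so angular momentum about that axis is conserved.
I_p = ½(92.3)(1.76)² = 143.0 kg·m². Taking the sense of the child's angular momentum as positive, L_{child} = m v R = (22.7)(3.92)(1.76) = 156.6 kg·m²/s.
L_i = +I_p ω_p + m v R = +(143.0)(5.27) + 156.6 = 910.0 kg·m²/s.
After sticking, I_f = I_p + m R² = 143.0 + (22.7)(1.76)² = 213.3 kg·m².
ω_f = L_i / I_f = 910.0 / 213.3 = 4.267 rad/s.

|ω_f| ≈ 4.27 rad/s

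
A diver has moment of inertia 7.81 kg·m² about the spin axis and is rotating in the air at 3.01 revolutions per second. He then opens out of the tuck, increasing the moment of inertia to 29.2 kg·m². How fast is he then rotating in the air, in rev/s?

ω₂ ≈ 0.805 rev/s

With no external torque about the axis, L is conserved: I₁ω₁ = I₂ω₂.
ω₂ = I₁ω₁ / I₂ = (7.810)(3.01 rev/s) / (29.20) = 0.8051 rev/s.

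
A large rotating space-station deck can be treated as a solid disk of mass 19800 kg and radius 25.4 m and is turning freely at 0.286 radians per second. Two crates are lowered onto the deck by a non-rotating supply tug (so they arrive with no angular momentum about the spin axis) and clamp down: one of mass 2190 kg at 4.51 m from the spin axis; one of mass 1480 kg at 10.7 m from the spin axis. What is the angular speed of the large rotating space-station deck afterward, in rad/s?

ω_f ≈ 0.277 rad/s

The added mass arrives with no angular momentum about the spin axis, and any external torque about the spin axis is negligible, so the system's angular momentum is conserved.
I_p = ½(19800)(25.4)² = 6.387e+06 kg·m².
Added inertia Σmr² = (2190)(4.51)² + (1480)(10.7)² = 2.140e+05 kg·m²; I_f = 6.387e+06 + 2.140e+05 = 6.601e+06 kg·m².
ω_f = I_p ω_i / I_f = (6.387e+06)(0.286) / 6.601e+06 = 0.2767 rad/s.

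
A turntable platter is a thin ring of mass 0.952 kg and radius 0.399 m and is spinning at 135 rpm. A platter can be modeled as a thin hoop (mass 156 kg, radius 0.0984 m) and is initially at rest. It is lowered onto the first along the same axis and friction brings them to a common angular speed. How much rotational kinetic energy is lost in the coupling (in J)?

The coupling torques are internal; angular momentum about the shared axis is conserved.
Moments of inertia: I_A = (0.952)(0.399)² = 0.1516 kg·m²; I_B = (156)(0.0984)² = 1.510 kg·m².
Taking A's sense as positive: L = (0.1516)(135) = 20.46 kg·m²·rpm.
Combined I = 0.1516 + 1.510 = 1.662 kg·m².
ω_f = L / I = 20.46 / 1.662 = 12.31 rpm.
KE_i = ½ΣIω² = 15.15 J; KE_f = ½(1.662)(1.289)² = 1.381 J.

ΔKE lost ≈ 13.8 J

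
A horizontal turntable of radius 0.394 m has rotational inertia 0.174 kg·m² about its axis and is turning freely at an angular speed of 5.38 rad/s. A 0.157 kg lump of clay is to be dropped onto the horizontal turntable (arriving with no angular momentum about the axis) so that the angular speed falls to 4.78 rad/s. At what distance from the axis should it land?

r ≈ 0.373 m

The added mass arrives with no angular momentum about the axis, and any external torque about the axis is negligible, so the system's angular momentum is conserved.
I_p ω_i = (I_p + m r²) ω_f ⇒ m r² = I_p(ω_i/ω_f − 1) = 0.1740(5.38/4.78 − 1) = 0.02184 kg·m².
r = √(0.02184/0.157) = 0.3730 m.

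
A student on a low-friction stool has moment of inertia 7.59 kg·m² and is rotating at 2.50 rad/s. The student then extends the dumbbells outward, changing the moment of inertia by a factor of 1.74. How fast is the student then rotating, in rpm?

ω₂ ≈ 13.7 rpm

Angular momentum about the spin axis is conserved since the torque about it is zero.
I₂ = 1.74 × 7.59 = 13.21 kg·m².
ω₂ = I₁ω₁ / I₂ = (7.590)(2.50 rad/s) / (13.21) = 1.437 rad/s = 13.72 rpm.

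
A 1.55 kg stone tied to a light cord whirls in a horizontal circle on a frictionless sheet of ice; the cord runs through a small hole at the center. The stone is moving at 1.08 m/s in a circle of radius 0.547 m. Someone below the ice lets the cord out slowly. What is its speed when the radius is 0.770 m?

v₂ ≈ 0.767 m/s

Central (radial) force ⇒ zero torque about the center ⇒ m v r is constant.
v₂ = v₁ r₁ / r₂ = (1.08)(0.547) / (0.770) = 0.7672 m/s.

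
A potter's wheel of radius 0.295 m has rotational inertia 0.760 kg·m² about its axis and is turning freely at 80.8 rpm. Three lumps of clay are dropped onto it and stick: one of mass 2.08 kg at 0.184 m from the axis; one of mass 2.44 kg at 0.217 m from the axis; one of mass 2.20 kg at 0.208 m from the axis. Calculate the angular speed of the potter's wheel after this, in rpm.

The added mass arrives with no angular momentum about the axis, and any external torque about the axis is negligible, so the system's angular momentum is conserved.
Added inertia Σmr² = (2.08)(0.184)² + (2.44)(0.217)² + (2.20)(0.208)² = 0.2805 kg·m²; I_f = 0.7600 + 0.2805 = 1.040 kg·m².
ω_f = I_p ω_i / I_f = (0.7600)(80.8) / 1.040 = 59.02 rpm.

ω_f ≈ 59.0 rpm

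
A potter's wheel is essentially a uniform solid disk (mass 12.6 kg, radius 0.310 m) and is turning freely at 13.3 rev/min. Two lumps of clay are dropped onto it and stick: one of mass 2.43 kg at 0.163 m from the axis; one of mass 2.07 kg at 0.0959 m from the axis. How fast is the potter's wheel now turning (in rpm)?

ω_f ≈ 11.7 rpm

No external torque acts about the axis; L_before = L_after.
I_p = ½(12.6)(0.310)² = 0.6054 kg·m².
Added inertia Σmr² = (2.43)(0.163)² + (2.07)(0.0959)² = 0.08360 kg·m²; I_f = 0.6054 + 0.08360 = 0.6890 kg·m².
ω_f = I_p ω_i / I_f = (0.6054)(13.3) / 0.6890 = 11.69 rpm.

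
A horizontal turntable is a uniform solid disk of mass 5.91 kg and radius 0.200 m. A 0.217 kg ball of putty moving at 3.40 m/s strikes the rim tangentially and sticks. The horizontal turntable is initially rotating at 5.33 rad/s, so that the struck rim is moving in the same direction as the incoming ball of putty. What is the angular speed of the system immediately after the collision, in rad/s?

About the axle the impulsive forces during the collision are internal, so angular momentum about that axis is conserved.
I_p = ½(5.91)(0.200)² = 0.1182 kg·m². Taking the sense of the ball of putty's angular momentum as positive, L_{ball} = m v R = (0.217)(3.40)(0.200) = 0.1476 kg·m²/s.
L_i = +I_p ω_p + m v R = +(0.1182)(5.33) + 0.1476 = 0.7776 kg·m²/s.
After sticking, I_f = I_p + m R² = 0.1182 + (0.217)(0.200)² = 0.1269 kg·m².
ω_f = L_i / I_f = 0.7776 / 0.1269 = 6.128 rad/s.

|ω_f| ≈ 6.13 rad/s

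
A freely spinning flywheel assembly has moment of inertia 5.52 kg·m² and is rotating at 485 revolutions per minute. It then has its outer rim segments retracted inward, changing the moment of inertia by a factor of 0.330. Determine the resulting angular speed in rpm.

ω₂ ≈ 1470 rpm

Angular momentum about the spin axis is conserved since the torque about it is zero.
I₂ = 0.330 × 5.52 = 1.822 kg·m².
ω₂ = I₁ω₁ / I₂ = (5.520)(485 rpm) / (1.822) = 1470 rpm.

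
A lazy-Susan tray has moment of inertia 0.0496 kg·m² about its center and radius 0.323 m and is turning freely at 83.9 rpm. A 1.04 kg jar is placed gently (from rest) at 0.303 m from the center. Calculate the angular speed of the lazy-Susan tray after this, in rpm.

ω_f ≈ 28.7 rpm

No external torque acts about the center; L_before = L_after.
Added inertia Σmr² = (1.04)(0.303)² = 0.09548 kg·m²; I_f = 0.04960 + 0.09548 = 0.1451 kg·m².
ω_f = I_p ω_i / I_f = (0.04960)(83.9) / 0.1451 = 28.68 rpm.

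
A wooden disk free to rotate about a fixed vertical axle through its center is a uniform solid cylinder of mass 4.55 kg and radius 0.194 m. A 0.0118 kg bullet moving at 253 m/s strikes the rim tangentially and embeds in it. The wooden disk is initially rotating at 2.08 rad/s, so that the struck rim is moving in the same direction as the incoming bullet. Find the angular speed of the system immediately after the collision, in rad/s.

The axle reaction passes through the axle and exerts no torque about it; angular momentum about the axle is conserved through the impact.
I_p = ½(4.55)(0.194)² = 0.08562 kg·m². Taking the sense of the bullet's angular momentum as positive, L_{bullet} = m v R = (0.0118)(253)(0.194) = 0.5792 kg·m²/s.
L_i = +I_p ω_p + m v R = +(0.08562)(2.08) + 0.5792 = 0.7573 kg·m²/s.
After sticking, I_f = I_p + m R² = 0.08562 + (0.0118)(0.194)² = 0.08607 kg·m².
ω_f = L_i / I_f = 0.7573 / 0.08607 = 8.799 rad/s.

|ω_f| ≈ 8.80 rad/s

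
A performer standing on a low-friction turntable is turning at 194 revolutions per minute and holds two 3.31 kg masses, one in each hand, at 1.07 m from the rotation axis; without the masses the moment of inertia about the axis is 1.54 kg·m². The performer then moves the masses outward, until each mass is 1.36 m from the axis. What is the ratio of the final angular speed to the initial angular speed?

No external torque acts about the spin axis, so angular momentum is conserved.
I₁ = 1.54 + 2(3.31)(1.07)² = 9.119 kg·m²; I₂ = 1.54 + 2(3.31)(1.36)² = 13.78 kg·m².
ω₂/ω₁ = I₁/I₂ = 9.119 / 13.78 = 0.6616.

ω₂/ω₁ ≈ 0.662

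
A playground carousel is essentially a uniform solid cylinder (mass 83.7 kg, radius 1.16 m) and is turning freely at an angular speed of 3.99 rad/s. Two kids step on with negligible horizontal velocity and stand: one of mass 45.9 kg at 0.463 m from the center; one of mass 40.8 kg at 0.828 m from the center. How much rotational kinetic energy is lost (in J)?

energy lost ≈ 180 J

No external torque acts about the center; L_before = L_after.
I_p = ½(83.7)(1.16)² = 56.31 kg·m².
Added inertia Σmr² = (45.9)(0.463)² + (40.8)(0.828)² = 37.81 kg·m²; I_f = 56.31 + 37.81 = 94.12 kg·m².
ω_f = I_p ω_i / I_f = (56.31)(3.99) / 94.12 = 2.387 rad/s.
KE_i = ½(56.31)(3.990 rad/s)² = 448.3 J; KE_f = ½(94.12)(2.387)² = 268.2 J.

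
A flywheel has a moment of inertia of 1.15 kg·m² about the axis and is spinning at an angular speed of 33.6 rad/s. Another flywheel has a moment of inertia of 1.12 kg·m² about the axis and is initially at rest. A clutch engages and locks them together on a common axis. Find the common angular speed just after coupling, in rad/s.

|ω_f| ≈ 17.0 rad/s

No external torque acts about the common axis, so total angular momentum is conserved.
Taking A's sense as positive: L = (1.150)(33.6) = 38.64 kg·m²·rad/s.
Combined I = 1.150 + 1.120 = 2.270 kg·m².
ω_f = L / I = 38.64 / 2.270 = 17.02 rad/s.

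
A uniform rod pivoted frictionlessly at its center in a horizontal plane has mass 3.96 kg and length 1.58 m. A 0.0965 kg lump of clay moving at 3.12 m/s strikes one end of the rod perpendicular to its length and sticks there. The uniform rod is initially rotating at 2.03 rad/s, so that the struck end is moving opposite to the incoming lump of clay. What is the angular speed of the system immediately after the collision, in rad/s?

|ω_f| ≈ 1.62 rad/s

The axle reaction passes through the pivot and exerts no torque about it; angular momentum about the pivot is conserved through the impact.
I_p = (1/12)(3.96)(1.58)² = 0.8238 kg·m². Taking the sense of the lump of clay's angular momentum as positive, L_{lump} = m v R = (0.0965)(3.12)(1.58/2) = 0.2379 kg·m²/s.
L_i = −I_p ω_p + m v R = −(0.8238)(2.03) + 0.2379 = -1.434 kg·m²/s.
After sticking, I_f = I_p + m R² = 0.8238 + (0.0965)(1.58/2)² = 0.8840 kg·m².
ω_f = L_i / I_f = -1.434 / 0.8840 = -1.623 rad/s.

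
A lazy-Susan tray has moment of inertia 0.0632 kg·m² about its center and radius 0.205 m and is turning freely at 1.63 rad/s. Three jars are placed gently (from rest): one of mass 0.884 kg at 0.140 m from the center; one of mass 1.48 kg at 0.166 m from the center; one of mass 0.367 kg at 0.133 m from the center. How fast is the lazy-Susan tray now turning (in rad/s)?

ω_f ≈ 0.806 rad/s

The added mass arrives with no angular momentum about the center, and any external torque about the center is negligible, so the system's angular momentum is conserved.
Added inertia Σmr² = (0.884)(0.140)² + (1.48)(0.166)² + (0.367)(0.133)² = 0.06460 kg·m²; I_f = 0.06320 + 0.06460 = 0.1278 kg·m².
ω_f = I_p ω_i / I_f = (0.06320)(1.63) / 0.1278 = 0.8061 rad/s.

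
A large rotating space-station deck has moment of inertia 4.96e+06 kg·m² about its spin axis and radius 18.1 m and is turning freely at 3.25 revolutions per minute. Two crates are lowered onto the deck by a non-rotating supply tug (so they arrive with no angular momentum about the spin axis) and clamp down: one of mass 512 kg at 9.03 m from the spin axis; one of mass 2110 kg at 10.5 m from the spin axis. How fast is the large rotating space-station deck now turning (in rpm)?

ω_f ≈ 3.08 rpm

No external torque acts about the spin axis; L_before = L_after.
Added inertia Σmr² = (512)(9.03)² + (2110)(10.5)² = 2.744e+05 kg·m²; I_f = 4.960e+06 + 2.744e+05 = 5.234e+06 kg·m².
ω_f = I_p ω_i / I_f = (4.960e+06)(3.25) / 5.234e+06 = 3.080 rpm.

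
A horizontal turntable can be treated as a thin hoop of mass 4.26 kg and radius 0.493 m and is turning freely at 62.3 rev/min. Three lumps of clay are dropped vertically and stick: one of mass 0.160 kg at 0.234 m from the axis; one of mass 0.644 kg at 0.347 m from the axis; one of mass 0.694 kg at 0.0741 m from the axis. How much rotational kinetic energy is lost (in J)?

The added mass arrives with no angular momentum about the axis, and any external torque about the axis is negligible, so the system's angular momentum is conserved.
I_p = (4.26)(0.493)² = 1.035 kg·m².
Added inertia Σmr² = (0.160)(0.234)² + (0.644)(0.347)² + (0.694)(0.0741)² = 0.09011 kg·m²; I_f = 1.035 + 0.09011 = 1.126 kg·m².
ω_f = I_p ω_i / I_f = (1.035)(62.3) / 1.126 = 57.31 rpm.
KE_i = ½(1.035)(6.524 rad/s)² = 22.03 J; KE_f = ½(1.126)(6.002)² = 20.27 J.

energy lost ≈ 1.76 J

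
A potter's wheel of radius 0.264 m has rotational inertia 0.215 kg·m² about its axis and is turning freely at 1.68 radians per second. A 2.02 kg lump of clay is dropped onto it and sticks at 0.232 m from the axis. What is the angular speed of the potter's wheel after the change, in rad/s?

No external torque acts about the axis; L_before = L_after.
Added inertia Σmr² = (2.02)(0.232)² = 0.1087 kg·m²; I_f = 0.2150 + 0.1087 = 0.3237 kg·m².
ω_f = I_p ω_i / I_f = (0.2150)(1.68) / 0.3237 = 1.116 rad/s.

ω_f ≈ 1.12 rad/s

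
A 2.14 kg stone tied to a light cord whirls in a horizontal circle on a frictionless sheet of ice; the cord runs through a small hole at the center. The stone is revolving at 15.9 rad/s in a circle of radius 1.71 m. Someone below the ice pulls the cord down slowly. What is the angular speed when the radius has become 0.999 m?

ω₂ ≈ 46.6 rad/s

No torque about the axis ⇒ m r₁² ω₁ = m r₂² ω₂.
ω₂ = ω₁ (r₁/r₂)² = (15.9)(1.71/0.999)² = 46.59 rad/s.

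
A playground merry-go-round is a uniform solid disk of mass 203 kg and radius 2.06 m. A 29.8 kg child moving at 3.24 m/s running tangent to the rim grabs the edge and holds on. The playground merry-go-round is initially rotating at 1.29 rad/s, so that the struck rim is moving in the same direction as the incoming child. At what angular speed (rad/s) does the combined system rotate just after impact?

About the axle the impulsive forces during the collision are internal, so angular momentum about that axis is conserved.
I_p = ½(203)(2.06)² = 430.7 kg·m². Taking the sense of the child's angular momentum as positive, L_{child} = m v R = (29.8)(3.24)(2.06) = 198.9 kg·m²/s.
L_i = +I_p ω_p + m v R = +(430.7)(1.29) + 198.9 = 754.5 kg·m²/s.
After sticking, I_f = I_p + m R² = 430.7 + (29.8)(2.06)² = 557.2 kg·m².
ω_f = L_i / I_f = 754.5 / 557.2 = 1.354 rad/s.

|ω_f| ≈ 1.35 rad/s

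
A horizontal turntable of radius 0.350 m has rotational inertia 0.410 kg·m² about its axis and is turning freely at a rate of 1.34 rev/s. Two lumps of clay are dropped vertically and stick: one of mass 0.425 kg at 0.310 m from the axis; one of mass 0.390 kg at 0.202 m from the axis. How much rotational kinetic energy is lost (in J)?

No external torque acts about the axis; L_before = L_after.
Added inertia Σmr² = (0.425)(0.310)² + (0.390)(0.202)² = 0.05676 kg·m²; I_f = 0.4100 + 0.05676 = 0.4668 kg·m².
ω_f = I_p ω_i / I_f = (0.4100)(1.34) / 0.4668 = 1.177 rev/s.
KE_i = ½(0.4100)(8.419 rad/s)² = 14.53 J; KE_f = ½(0.4668)(7.396)² = 12.76 J.

energy lost ≈ 1.77 J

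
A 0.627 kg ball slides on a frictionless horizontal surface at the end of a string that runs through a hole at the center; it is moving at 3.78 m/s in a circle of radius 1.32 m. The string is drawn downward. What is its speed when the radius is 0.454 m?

The only horizontal force on the mass is along the cord (radial), so it exerts no torque about the hole and angular momentum m v r is conserved.
v₂ = v₁ r₁ / r₂ = (3.78)(1.32) / (0.454) = 10.99 m/s.

v₂ ≈ 11.0 m/s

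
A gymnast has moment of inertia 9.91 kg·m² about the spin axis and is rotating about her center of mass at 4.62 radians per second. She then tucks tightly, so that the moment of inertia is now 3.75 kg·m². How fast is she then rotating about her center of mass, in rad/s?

No external torque acts about the spin axis, so angular momentum is conserved.
ω₂ = I₁ω₁ / I₂ = (9.910)(4.62 rad/s) / (3.750) = 12.21 rad/s.

ω₂ ≈ 12.2 rad/s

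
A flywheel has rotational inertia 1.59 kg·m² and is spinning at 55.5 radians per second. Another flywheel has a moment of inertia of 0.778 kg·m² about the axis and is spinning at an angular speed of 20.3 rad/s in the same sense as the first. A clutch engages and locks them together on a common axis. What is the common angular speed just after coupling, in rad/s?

|ω_f| ≈ 43.9 rad/s

No external torque acts about the common axis, so total angular momentum is conserved.
Taking A's sense as positive: L = (1.590)(55.5) + (0.7780)(20.3) = 104.0 kg·m²·rad/s.
Combined I = 1.590 + 0.7780 = 2.368 kg·m².
ω_f = L / I = 104.0 / 2.368 = 43.94 rad/s.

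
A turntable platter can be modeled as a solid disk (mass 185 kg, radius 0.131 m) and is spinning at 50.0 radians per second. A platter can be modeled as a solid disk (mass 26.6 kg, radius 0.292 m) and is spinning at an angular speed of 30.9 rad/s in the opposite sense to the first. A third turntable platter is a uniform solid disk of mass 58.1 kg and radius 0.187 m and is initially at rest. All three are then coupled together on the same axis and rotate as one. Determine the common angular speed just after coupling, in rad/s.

|ω_f| ≈ 11.9 rad/s

No external torque acts about the common axis, so total angular momentum is conserved.
Moments of inertia: I_A = ½(185)(0.131)² = 1.587 kg·m²; I_B = ½(26.6)(0.292)² = 1.134 kg·m²; I_C = ½(58.1)(0.187)² = 1.016 kg·m².
Taking A's sense as positive: L = (1.587)(50.0) − (1.134)(30.9) = 44.33 kg·m²·rad/s.
Combined I = 1.587 + 1.134 + 1.016 = 3.737 kg·m².
ω_f = L / I = 44.33 / 3.737 = 11.86 rad/s.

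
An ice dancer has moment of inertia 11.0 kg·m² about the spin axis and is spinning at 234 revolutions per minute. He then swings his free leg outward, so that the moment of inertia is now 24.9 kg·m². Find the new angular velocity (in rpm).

ω₂ ≈ 103 rpm

Angular momentum about the spin axis is conserved since the torque about it is zero.
ω₂ = I₁ω₁ / I₂ = (11.00)(234 rpm) / (24.90) = 103.4 rpm.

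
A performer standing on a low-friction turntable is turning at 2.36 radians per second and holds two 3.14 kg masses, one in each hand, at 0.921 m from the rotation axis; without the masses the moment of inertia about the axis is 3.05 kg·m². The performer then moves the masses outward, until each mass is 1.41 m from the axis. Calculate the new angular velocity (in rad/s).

ω₂ ≈ 1.27 rad/s

Angular momentum about the spin axis is conserved since the torque about it is zero.
I₁ = 3.05 + 2(3.14)(0.921)² = 8.377 kg·m²; I₂ = 3.05 + 2(3.14)(1.41)² = 15.54 kg·m².
ω₂ = I₁ω₁ / I₂ = (8.377)(2.36 rad/s) / (15.54) = 1.273 rad/s.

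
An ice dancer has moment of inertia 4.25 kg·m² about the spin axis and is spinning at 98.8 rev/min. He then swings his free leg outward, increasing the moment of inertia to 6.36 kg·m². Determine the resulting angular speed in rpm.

ω₂ ≈ 66.0 rpm

Angular momentum about the spin axis is conserved since the torque about it is zero.
ω₂ = I₁ω₁ / I₂ = (4.250)(98.8 rpm) / (6.360) = 66.02 rpm.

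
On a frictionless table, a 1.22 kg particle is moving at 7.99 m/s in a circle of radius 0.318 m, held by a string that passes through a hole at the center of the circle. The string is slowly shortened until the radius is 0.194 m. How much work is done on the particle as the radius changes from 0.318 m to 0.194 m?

The only horizontal force on the mass is along the cord (radial), so it exerts no torque about the hole and angular momentum m v r is conserved.
v₂ = v₁ r₁ / r₂ = (7.99)(0.318) / (0.194) = 13.10 m/s.
W = ΔKE = ½m(v₂² − v₁²) = 65.69 J.

W ≈ 65.7 J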